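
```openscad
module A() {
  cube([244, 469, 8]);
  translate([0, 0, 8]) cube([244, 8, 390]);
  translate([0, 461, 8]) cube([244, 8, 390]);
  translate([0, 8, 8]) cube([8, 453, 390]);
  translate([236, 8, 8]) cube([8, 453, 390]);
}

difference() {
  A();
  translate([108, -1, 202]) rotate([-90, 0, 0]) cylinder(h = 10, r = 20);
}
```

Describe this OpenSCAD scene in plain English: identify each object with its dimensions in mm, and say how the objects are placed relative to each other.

A is an open-topped rectangular box: outside dimensions 244×469×398 mm, with a uniform wall and base thickness of 8 mm. The base is a full 244×469 slab on the floor; four walls sit on top of the base. The front and back walls (the −y and +y sides) span the full width; the two side walls fit between them.

The open box has a circular hole of radius 20 mm through its front wall, centred at (x = 108, z = 202).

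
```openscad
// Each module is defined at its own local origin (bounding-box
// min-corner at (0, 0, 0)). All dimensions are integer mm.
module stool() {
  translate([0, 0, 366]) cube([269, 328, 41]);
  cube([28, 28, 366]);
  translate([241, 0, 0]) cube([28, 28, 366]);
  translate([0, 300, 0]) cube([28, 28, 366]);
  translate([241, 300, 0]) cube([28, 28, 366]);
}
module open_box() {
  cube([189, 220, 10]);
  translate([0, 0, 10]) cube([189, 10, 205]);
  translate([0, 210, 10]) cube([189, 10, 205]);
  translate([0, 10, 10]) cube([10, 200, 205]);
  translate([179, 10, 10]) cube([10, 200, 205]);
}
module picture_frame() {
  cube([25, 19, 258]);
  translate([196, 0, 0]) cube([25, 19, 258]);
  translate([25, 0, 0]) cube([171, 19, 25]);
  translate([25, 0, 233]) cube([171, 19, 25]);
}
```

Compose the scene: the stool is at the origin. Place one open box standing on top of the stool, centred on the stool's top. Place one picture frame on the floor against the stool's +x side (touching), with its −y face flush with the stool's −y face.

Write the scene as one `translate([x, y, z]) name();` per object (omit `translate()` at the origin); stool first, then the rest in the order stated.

stool();
translate([40, 54, 407]) open_box();
translate([269, 0, 0]) picture_frame();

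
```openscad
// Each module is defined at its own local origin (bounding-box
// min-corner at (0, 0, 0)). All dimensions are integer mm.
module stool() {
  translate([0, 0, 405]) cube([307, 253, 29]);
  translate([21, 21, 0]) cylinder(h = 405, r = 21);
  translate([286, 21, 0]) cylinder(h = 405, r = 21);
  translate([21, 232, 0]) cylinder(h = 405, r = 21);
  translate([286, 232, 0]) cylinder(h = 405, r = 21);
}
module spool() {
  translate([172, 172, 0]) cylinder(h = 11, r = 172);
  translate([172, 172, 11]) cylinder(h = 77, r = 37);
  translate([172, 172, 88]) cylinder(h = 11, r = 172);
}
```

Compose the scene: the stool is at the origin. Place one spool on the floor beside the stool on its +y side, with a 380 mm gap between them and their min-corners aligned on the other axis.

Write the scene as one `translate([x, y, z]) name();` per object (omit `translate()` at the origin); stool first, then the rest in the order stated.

stool();
translate([0, 633, 0]) spool();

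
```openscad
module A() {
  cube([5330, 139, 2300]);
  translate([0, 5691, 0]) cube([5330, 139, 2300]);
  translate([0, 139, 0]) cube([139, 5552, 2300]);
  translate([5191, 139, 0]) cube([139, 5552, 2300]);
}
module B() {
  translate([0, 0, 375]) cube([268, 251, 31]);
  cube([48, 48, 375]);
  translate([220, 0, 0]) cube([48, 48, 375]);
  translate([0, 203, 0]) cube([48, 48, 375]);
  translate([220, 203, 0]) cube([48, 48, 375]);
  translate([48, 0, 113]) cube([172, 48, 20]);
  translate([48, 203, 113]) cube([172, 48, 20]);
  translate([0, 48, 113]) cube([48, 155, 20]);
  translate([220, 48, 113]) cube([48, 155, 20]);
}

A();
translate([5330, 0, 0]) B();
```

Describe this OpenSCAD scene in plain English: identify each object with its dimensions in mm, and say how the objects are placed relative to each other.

A is the wall frame of a small rectangular building: four walls, each 2300 mm tall and 139 mm thick, enclosing a footprint 5330 mm (x) by 5830 mm (y) outside-to-outside, with no floor or roof. The front and back walls (the −y and +y sides) span the full width; the two side walls fit between them.

B is a simple wooden stool: a rectangular seat 268 mm (x) by 251 mm (y), 31 mm thick, top face at z = 406 mm, on four square legs, each 48×48 mm in cross-section. The legs rest on z = 0, each flush with a corner of the seat. Four stretchers, 48 mm wide and 20 mm tall, connect adjacent legs with their undersides at z = 113 mm, each running between the inner faces of the legs it joins and aligned with the legs' outer faces on the other axis.

The stool is against the house frame's +x side, with their −y faces flush.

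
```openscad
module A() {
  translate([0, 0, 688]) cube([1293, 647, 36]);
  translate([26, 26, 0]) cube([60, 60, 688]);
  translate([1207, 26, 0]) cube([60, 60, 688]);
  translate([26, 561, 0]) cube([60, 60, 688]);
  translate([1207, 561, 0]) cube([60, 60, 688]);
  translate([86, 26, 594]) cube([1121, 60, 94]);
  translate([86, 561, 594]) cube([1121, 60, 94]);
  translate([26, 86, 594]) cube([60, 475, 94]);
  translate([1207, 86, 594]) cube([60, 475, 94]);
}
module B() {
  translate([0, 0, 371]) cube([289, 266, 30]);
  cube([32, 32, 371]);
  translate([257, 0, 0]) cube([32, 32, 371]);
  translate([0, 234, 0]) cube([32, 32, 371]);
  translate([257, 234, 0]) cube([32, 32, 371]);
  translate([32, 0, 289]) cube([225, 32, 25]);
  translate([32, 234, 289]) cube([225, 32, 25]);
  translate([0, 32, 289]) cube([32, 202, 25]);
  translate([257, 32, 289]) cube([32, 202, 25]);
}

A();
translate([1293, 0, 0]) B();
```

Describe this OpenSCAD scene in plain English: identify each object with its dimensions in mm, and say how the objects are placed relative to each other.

A is a table: top 1293 mm (x) × 647 mm (y), 36 mm thick, upper face at z = 724 mm, on four 60×60 mm square legs, each inset 26 mm from the nearest pair of top edges, running from z = 0 to the bottom of the top. Four apron rails, 60 mm thick and 94 mm tall, run between adjacent legs with their top edges flush with the underside of the top and their outer faces flush with the legs' outer faces.

B is a four-legged stool. The seat is 289×266 mm, 30 mm thick, top at z = 401 mm. It stands on four square legs, each 32×32 mm in cross-section, from z = 0 to the seat underside, each flush with a corner of the seat. Four stretchers, 32 mm wide and 25 mm tall, connect adjacent legs with their undersides at z = 289 mm, each running between the inner faces of the legs it joins and aligned with the legs' outer faces on the other axis.

The stool is against the table's +x side, with their −y faces flush.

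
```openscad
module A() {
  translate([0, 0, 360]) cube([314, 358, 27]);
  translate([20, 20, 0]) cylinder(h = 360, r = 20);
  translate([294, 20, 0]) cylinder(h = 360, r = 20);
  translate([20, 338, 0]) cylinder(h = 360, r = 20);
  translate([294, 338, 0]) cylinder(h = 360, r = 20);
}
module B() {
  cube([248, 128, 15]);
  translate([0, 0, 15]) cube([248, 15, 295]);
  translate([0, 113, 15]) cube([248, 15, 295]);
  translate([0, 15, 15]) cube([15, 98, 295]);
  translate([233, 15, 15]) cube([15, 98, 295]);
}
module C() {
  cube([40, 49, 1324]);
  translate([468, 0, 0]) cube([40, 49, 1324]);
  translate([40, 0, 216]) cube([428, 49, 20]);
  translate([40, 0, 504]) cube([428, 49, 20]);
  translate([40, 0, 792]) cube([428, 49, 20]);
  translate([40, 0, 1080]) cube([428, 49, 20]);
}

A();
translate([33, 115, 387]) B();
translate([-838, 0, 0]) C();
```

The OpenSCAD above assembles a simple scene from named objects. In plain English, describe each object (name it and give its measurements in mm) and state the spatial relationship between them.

A is a simple wooden stool: a rectangular seat 314 mm (x) by 358 mm (y), 27 mm thick, top face at z = 387 mm, on four round legs, each 40 mm in diameter. The legs rest on z = 0, each leg's axis is inset half a diameter from the nearest pair of seat edges (so the leg's bounding box is flush with the corner).

B is an open storage box with external size 248×128×310 mm and wall thickness 15 mm (the base is also 15 mm thick). The base covers the whole footprint; the four walls stand on the base, with the y-facing walls full-width and the x-facing walls fitting between their inner faces.

C is a wooden ladder with two side rails of 40×49 mm section and 1324 mm height, set 508 mm apart overall. Between them run 4 rectangular rungs (49 mm deep, 20 mm thick), front faces flush with the rails' −y face. The bottom of the first rung is 216 mm above the floor and each subsequent rung is 288 mm higher than the one below.

The open box is on top of the stool, centred. The ladder is on the floor beside the stool on its −x side.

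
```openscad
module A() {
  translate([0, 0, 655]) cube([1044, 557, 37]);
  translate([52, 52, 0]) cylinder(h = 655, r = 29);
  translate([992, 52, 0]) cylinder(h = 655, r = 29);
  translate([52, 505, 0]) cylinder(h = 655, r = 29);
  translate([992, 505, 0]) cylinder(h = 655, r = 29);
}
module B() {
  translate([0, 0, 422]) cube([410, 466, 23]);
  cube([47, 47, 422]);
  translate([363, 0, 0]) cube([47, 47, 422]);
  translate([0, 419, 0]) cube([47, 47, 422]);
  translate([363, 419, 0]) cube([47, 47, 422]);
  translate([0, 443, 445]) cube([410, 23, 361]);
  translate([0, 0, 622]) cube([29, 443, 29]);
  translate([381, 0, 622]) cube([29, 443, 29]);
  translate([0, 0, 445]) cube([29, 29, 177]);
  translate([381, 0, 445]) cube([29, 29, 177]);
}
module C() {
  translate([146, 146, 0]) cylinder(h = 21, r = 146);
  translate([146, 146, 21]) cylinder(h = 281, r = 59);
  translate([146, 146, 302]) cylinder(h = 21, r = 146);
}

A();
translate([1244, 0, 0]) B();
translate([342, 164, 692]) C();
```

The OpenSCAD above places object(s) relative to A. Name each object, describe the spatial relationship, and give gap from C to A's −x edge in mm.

The spool's min-x is at 342; the table's min-x is 0; gap = 342 mm.

A is a table. B is a chair. C is a spool. The chair is on the floor beside the table on its +x side. The spool is on top of the table. The gap from the spool to the table's −x edge is 342 mm.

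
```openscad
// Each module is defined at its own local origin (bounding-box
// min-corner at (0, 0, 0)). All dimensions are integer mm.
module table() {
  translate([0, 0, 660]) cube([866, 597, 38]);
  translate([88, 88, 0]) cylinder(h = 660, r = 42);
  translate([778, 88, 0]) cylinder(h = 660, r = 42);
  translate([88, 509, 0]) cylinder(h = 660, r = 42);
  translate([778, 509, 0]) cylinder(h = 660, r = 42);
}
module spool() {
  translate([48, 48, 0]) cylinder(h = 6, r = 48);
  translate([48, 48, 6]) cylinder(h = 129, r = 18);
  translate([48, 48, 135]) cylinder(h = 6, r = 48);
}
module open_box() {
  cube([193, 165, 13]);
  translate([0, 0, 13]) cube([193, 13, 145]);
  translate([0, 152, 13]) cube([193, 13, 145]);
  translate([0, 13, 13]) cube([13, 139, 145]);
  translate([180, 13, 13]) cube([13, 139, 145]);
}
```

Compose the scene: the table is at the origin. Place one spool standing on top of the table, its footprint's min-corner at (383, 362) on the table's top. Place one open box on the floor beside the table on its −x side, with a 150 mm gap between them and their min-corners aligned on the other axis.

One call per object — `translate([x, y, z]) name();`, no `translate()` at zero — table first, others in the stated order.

table();
translate([383, 362, 698]) spool();
translate([-343, 0, 0]) open_box();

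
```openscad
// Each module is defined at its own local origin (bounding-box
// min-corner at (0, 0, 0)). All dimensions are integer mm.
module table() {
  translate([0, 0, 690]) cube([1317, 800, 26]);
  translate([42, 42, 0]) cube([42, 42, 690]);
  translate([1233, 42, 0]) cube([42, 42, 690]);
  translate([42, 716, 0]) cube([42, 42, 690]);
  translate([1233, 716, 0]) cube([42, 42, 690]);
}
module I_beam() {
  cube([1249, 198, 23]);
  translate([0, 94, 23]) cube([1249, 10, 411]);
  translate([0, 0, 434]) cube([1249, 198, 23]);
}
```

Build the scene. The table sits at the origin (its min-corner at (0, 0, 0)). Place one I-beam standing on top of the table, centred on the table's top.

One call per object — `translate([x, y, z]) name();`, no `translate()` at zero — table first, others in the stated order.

table();
translate([34, 301, 716]) I_beam();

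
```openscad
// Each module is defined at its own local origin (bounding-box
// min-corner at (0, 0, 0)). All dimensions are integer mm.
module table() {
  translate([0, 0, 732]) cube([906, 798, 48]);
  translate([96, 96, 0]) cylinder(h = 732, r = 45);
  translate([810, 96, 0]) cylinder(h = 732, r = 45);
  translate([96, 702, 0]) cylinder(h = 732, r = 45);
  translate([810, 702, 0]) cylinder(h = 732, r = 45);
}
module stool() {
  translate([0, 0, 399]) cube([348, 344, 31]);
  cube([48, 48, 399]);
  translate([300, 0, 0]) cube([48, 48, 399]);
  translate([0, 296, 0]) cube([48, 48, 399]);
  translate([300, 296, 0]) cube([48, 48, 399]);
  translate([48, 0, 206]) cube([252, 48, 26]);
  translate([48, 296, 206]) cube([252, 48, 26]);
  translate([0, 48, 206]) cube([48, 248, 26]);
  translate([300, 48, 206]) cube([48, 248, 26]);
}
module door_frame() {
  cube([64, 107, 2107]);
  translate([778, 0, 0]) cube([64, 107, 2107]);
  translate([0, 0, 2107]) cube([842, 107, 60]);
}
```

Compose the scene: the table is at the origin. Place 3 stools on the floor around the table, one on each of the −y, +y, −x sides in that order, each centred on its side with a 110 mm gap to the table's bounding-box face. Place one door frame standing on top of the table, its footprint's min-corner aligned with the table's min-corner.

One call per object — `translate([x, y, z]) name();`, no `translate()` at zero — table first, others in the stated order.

table();
translate([279, -454, 0]) stool();
translate([279, 908, 0]) stool();
translate([-458, 227, 0]) stool();
translate([0, 0, 780]) door_frame();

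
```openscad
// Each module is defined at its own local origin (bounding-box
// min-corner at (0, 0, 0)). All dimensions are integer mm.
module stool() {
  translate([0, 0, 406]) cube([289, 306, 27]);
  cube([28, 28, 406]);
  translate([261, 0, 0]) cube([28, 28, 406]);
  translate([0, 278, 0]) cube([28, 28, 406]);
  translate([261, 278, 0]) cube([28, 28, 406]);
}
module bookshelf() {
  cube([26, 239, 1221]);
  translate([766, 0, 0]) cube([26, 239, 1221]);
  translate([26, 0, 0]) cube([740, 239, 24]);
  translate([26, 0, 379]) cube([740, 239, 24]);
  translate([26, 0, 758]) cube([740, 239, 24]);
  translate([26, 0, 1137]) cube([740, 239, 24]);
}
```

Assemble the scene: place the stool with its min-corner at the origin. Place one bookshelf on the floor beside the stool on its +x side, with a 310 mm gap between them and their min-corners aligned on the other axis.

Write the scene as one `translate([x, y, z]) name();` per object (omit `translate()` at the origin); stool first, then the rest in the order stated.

stool();
translate([599, 0, 0]) bookshelf();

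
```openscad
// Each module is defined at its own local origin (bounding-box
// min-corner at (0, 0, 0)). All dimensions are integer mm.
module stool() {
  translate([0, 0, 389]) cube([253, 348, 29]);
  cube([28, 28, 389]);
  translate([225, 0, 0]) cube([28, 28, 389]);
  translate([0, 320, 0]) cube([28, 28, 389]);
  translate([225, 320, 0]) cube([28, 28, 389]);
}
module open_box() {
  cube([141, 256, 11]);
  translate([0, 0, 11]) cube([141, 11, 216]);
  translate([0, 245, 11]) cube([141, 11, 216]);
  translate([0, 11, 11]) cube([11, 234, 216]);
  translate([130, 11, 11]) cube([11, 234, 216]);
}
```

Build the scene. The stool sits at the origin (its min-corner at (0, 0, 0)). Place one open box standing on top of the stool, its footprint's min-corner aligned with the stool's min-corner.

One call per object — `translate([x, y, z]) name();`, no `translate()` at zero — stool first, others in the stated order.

stool();
translate([0, 0, 418]) open_box();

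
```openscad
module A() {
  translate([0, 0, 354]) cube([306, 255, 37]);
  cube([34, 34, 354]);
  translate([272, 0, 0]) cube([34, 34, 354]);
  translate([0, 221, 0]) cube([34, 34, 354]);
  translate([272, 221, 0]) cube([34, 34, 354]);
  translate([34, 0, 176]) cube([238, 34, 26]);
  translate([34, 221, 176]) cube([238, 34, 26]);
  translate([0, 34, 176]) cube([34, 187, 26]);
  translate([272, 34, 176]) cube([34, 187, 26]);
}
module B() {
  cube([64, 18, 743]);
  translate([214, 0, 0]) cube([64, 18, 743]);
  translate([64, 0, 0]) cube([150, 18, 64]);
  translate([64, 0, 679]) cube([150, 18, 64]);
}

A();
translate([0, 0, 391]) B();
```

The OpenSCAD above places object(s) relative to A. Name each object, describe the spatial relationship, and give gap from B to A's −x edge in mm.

A is a stool. B is a picture frame. The picture frame is on top of the stool. The gap from the picture frame to the stool's −x edge is 0 mm.

The picture frame's min-x is at 0; the stool's min-x is 0; gap = 0 mm.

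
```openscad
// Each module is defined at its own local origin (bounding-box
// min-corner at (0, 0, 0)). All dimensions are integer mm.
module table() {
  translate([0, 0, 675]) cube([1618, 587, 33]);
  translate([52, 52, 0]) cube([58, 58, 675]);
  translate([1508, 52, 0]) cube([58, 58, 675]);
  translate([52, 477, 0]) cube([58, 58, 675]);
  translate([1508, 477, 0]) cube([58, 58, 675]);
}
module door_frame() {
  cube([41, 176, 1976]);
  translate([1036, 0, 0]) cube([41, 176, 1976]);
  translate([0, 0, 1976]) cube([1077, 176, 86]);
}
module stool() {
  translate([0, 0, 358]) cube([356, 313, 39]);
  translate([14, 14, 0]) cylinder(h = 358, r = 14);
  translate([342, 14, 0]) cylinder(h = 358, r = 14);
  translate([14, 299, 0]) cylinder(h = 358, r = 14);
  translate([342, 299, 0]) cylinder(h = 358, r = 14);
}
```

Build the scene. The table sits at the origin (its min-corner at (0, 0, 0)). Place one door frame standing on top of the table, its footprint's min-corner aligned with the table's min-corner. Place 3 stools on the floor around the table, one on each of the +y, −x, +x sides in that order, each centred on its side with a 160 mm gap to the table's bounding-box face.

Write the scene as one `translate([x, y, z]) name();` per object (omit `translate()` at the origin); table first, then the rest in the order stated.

table();
translate([0, 0, 708]) door_frame();
translate([631, 747, 0]) stool();
translate([-516, 137, 0]) stool();
translate([1778, 137, 0]) stool();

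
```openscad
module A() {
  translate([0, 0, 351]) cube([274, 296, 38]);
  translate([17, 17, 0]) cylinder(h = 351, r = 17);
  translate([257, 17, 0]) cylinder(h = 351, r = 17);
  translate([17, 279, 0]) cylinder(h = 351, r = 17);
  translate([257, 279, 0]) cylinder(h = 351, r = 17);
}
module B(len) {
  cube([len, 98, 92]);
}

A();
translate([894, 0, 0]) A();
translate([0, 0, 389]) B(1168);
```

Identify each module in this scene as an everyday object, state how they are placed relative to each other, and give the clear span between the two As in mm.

A is a stool. B is a beam. A beam spans the tops of two stools. The clear span between the two stools is 620 mm.

Second stool starts at x = 894; first ends at x = 274; clear span = 894 − 274 = 620 mm.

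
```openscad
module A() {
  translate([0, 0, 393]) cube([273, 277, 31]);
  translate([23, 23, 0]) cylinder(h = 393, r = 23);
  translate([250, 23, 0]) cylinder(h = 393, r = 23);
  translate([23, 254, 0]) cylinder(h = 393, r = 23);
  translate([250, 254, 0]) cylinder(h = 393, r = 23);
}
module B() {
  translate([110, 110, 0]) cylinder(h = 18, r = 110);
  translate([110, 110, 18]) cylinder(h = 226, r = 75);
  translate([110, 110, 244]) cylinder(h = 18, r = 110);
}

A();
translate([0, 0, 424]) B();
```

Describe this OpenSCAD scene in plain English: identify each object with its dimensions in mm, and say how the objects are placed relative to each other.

A is a four-legged stool. The seat is a 273×277×31 mm slab whose top surface is at z = 424 mm; four round legs, each 46 mm in diameter, run from the floor (z = 0) to the underside of the seat, each leg's axis is inset half a diameter from the nearest pair of seat edges (so the leg's bounding box is flush with the corner).

B is a spool: two coaxial disc flanges of radius 110 mm and thickness 18 mm, joined by a core cylinder of radius 75 mm and height 226 mm. The lower flange rests on z = 0 and the three cylinders share a vertical axis.

The spool is on top of the stool.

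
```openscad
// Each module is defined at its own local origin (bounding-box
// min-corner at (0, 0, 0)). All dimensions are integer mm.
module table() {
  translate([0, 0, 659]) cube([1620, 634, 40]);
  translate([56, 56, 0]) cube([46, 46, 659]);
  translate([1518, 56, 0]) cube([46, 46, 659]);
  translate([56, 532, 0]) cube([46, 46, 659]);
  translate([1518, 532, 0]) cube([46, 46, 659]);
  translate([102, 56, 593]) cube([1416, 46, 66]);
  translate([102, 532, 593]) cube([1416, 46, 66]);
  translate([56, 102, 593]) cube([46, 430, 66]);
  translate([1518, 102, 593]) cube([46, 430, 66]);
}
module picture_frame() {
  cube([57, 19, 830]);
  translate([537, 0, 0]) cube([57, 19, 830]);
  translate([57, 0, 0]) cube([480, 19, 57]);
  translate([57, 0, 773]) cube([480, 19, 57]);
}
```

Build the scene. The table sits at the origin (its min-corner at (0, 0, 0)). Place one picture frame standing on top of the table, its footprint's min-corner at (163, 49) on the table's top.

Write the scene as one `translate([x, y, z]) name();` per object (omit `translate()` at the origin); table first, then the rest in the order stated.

table();
translate([163, 49, 699]) picture_frame();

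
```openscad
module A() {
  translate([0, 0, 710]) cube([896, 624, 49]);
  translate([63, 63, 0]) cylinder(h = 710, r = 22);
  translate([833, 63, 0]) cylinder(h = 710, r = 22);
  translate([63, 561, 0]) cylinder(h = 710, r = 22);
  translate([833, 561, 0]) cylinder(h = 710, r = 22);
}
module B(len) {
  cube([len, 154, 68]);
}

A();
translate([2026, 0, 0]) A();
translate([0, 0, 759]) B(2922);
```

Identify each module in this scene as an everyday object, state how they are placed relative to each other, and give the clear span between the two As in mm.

Second table starts at x = 2026; first ends at x = 896; clear span = 2026 − 896 = 1130 mm.

A is a table. B is a beam. A beam spans the tops of two tables. The clear span between the two tables is 1130 mm.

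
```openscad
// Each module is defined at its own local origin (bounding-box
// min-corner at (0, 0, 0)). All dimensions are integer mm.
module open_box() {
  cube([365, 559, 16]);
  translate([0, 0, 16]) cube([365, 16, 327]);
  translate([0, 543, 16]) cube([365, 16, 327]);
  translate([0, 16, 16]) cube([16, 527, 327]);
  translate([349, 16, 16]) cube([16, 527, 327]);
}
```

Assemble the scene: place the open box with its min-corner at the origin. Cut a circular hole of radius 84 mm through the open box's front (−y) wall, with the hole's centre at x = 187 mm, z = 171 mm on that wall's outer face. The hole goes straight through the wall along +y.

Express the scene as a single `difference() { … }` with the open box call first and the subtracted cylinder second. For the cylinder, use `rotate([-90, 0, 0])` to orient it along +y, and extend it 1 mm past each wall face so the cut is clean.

difference() {
  open_box();
  translate([187, -1, 171]) rotate([-90, 0, 0]) cylinder(h = 18, r = 84);
}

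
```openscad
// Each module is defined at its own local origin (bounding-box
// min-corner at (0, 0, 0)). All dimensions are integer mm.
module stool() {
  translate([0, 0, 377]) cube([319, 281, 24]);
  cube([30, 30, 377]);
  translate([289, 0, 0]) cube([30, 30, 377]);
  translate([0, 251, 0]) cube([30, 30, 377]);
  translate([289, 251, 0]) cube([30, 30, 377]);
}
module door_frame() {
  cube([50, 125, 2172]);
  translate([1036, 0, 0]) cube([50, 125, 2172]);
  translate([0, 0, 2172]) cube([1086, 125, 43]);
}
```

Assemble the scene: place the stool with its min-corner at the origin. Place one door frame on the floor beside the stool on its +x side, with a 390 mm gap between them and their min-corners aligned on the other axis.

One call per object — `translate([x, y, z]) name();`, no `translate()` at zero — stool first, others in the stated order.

stool();
translate([709, 0, 0]) door_frame();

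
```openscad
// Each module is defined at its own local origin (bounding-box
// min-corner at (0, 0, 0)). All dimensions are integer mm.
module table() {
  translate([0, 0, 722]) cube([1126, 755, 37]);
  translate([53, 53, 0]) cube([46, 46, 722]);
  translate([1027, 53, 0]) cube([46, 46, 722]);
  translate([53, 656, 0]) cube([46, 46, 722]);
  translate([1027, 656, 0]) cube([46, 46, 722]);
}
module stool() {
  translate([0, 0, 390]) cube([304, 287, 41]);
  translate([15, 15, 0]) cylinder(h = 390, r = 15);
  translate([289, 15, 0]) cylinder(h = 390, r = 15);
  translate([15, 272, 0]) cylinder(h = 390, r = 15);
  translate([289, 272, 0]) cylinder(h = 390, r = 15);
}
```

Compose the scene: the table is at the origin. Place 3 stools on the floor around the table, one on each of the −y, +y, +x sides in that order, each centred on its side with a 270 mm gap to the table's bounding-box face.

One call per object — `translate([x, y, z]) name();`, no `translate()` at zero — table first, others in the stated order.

table();
translate([411, -557, 0]) stool();
translate([411, 1025, 0]) stool();
translate([1396, 234, 0]) stool();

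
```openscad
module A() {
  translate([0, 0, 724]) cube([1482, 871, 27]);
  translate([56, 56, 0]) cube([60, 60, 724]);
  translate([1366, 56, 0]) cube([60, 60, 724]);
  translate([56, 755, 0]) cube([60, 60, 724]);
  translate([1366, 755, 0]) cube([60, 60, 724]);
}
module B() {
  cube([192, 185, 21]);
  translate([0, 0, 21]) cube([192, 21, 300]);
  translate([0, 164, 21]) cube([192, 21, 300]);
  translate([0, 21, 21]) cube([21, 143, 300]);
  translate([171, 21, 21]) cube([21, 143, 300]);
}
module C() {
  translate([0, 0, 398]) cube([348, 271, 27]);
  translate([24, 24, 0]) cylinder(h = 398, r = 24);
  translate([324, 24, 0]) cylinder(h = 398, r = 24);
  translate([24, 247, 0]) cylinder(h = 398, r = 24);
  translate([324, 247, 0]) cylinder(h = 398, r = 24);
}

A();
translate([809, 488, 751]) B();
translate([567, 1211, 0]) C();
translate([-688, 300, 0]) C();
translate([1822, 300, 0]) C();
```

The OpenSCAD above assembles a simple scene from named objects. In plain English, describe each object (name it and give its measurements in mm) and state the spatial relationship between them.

A is a table with a 1482×871 mm rectangular top, 27 mm thick, top surface at z = 751 mm, supported by four 60×60 mm square legs, each inset 56 mm from the nearest pair of top edges, running from the floor.

B is an open storage box with external size 192×185×321 mm and wall thickness 21 mm (the base is also 21 mm thick). The base covers the whole footprint; the four walls stand on the base, with the y-facing walls full-width and the x-facing walls fitting between their inner faces.

C is a four-legged stool. The seat is 348×271 mm, 27 mm thick, top at z = 425 mm. It stands on four round legs, each 48 mm in diameter, from z = 0 to the seat underside, each leg's axis is inset half a diameter from the nearest pair of seat edges (so the leg's bounding box is flush with the corner).

The open box is on top of the table. Three stools sit around the table at the +y, −x, +x sides.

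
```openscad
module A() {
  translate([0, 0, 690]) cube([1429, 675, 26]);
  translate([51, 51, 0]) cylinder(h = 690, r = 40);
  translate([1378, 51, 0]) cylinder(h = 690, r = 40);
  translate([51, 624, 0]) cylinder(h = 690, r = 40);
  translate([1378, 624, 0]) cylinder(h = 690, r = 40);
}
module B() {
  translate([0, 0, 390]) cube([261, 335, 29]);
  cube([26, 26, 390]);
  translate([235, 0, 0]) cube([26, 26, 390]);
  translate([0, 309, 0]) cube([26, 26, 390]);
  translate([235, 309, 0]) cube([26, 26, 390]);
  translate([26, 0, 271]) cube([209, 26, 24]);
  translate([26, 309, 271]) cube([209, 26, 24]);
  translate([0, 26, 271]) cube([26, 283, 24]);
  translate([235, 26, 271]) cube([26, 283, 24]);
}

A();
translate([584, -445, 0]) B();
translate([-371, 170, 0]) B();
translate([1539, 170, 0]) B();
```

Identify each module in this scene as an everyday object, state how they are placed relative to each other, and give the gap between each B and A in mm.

Each stool's nearest face is 110 mm from the table's bounding box.

A is a table. B is a stool. Three stools sit around the table at the −y, −x, +x sides. The gap between each stool and the table is 110 mm.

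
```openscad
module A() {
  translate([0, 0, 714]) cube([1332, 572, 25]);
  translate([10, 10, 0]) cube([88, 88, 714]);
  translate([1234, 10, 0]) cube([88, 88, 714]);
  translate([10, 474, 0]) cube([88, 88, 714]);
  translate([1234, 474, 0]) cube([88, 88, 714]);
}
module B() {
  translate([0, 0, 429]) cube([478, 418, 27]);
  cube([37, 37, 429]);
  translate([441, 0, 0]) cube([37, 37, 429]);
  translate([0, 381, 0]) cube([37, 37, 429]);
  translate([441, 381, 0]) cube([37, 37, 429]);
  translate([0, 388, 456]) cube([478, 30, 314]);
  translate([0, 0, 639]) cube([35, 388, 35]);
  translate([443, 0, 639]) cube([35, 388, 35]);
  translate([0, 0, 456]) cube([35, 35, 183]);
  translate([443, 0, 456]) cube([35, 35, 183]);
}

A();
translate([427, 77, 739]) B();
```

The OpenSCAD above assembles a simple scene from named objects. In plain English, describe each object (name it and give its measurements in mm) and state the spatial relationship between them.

A is a table: top 1332 mm (x) × 572 mm (y), 25 mm thick, upper face at z = 739 mm, on four 88×88 mm square legs, each inset 10 mm from the nearest pair of top edges, running from z = 0 to the bottom of the top.

B is a chair: 478×418 mm seat, 27 mm thick, top at z = 456 mm, on four 37 mm square corner legs flush with the seat edges. A 30 mm thick backrest slab spans the full seat width, extending 314 mm above the seat top, its back face flush with the seat's +y edge. Two armrests of 35×35 mm section run along each side from the seat's front edge to the front of the backrest, top faces 218 mm above the seat top and outer faces flush with the seat's x-edges; a 35×35 mm post under the front of each armrest stands on the seat at the front corner.

The chair is on top of the table, centred.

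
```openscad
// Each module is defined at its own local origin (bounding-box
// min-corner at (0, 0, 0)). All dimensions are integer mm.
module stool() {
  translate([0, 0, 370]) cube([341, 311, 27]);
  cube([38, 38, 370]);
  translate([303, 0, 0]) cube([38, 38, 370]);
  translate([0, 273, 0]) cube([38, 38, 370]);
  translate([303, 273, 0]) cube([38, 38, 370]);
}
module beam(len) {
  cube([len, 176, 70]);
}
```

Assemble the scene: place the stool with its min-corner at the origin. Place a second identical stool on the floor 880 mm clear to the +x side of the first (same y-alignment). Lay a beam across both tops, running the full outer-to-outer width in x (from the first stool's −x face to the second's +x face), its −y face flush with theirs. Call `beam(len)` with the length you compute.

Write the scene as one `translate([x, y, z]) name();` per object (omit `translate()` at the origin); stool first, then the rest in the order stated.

stool();
translate([1221, 0, 0]) stool();
translate([0, 0, 397]) beam(1562);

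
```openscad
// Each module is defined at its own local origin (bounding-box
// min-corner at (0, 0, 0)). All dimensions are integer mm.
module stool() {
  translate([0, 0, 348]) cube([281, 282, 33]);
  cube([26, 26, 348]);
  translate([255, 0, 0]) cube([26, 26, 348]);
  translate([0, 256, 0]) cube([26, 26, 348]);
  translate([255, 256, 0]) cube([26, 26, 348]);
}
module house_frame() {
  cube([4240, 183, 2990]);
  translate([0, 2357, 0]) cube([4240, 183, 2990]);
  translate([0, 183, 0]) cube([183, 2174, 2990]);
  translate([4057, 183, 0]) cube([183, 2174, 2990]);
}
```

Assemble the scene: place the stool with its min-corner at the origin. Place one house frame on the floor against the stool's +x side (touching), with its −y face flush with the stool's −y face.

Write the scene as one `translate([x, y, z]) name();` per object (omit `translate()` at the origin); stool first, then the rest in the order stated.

stool();
translate([281, 0, 0]) house_frame();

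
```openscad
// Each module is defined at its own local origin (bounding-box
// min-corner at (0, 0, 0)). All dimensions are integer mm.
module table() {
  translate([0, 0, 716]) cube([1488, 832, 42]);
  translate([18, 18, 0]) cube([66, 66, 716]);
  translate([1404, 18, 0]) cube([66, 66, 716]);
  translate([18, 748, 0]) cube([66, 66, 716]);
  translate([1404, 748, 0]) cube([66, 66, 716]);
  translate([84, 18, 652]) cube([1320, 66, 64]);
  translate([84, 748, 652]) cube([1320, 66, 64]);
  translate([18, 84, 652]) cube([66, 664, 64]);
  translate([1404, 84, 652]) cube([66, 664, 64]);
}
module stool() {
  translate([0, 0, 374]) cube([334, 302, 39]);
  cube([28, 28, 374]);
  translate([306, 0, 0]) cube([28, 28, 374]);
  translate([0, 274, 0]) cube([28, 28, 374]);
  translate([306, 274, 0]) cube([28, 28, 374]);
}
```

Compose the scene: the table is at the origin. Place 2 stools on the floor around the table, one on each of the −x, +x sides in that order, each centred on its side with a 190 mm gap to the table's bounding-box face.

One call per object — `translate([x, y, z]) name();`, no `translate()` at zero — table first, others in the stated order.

table();
translate([-524, 265, 0]) stool();
translate([1678, 265, 0]) stool();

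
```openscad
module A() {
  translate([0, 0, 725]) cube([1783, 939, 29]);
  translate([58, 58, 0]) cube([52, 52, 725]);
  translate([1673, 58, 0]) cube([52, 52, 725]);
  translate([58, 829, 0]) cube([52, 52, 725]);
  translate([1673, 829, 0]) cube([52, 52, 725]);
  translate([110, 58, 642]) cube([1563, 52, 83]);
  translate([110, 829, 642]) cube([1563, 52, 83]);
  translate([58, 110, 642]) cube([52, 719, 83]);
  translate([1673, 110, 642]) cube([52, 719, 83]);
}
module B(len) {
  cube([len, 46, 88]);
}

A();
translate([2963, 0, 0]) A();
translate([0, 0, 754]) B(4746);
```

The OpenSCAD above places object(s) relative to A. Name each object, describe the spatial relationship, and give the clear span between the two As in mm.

A is a table. B is a beam. A beam spans the tops of two tables. The clear span between the two tables is 1180 mm.

Second table starts at x = 2963; first ends at x = 1783; clear span = 2963 − 1783 = 1180 mm.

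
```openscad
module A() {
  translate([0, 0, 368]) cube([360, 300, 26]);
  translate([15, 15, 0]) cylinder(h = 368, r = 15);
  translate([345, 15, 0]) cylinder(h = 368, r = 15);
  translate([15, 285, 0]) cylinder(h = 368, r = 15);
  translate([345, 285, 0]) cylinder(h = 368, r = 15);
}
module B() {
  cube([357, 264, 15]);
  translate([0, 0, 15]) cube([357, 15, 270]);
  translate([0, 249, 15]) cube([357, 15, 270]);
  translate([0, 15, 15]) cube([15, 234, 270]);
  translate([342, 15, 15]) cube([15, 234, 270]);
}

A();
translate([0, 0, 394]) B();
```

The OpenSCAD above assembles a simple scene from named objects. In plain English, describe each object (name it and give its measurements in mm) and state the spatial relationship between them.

A is a four-legged stool. The seat is 360×300 mm, 26 mm thick, top at z = 394 mm. It stands on four round legs, each 30 mm in diameter, from z = 0 to the seat underside, each leg's axis is inset half a diameter from the nearest pair of seat edges (so the leg's bounding box is flush with the corner).

B is an open-topped rectangular box: outside dimensions 357×264×285 mm, with a uniform wall and base thickness of 15 mm. The base is a full 357×264 slab on the floor; four walls sit on top of the base. The front and back walls (the −y and +y sides) span the full width; the two side walls fit between them.

The open box is on top of the stool.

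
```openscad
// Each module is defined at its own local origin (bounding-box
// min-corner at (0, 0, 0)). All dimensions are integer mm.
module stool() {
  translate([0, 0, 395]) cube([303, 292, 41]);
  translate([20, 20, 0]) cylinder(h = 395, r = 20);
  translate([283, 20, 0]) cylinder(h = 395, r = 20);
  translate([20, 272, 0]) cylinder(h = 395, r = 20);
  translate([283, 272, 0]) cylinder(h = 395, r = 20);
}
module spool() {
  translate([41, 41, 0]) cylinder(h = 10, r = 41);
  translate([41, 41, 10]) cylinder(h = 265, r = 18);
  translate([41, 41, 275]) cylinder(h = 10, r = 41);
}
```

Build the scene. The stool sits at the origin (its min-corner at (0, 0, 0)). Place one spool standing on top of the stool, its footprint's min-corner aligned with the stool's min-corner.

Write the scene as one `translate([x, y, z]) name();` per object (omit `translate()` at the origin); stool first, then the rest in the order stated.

stool();
translate([0, 0, 436]) spool();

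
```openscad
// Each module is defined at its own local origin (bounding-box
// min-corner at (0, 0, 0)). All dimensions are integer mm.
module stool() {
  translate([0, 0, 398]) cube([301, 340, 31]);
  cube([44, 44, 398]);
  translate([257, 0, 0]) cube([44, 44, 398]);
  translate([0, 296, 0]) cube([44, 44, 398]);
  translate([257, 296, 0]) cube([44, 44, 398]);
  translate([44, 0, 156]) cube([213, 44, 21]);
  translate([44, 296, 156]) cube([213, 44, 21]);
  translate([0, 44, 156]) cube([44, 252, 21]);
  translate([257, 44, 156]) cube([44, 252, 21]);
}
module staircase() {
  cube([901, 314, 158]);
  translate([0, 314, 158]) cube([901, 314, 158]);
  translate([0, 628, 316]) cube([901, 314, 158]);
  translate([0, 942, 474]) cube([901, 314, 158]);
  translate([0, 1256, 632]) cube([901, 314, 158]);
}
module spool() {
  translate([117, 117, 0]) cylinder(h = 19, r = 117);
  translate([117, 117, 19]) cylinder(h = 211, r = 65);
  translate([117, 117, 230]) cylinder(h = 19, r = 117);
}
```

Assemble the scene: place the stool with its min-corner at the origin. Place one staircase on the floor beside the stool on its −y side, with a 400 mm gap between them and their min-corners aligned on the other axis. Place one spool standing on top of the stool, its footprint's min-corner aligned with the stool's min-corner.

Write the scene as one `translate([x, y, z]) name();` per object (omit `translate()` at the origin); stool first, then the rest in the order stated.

stool();
translate([0, -1970, 0]) staircase();
translate([0, 0, 429]) spool();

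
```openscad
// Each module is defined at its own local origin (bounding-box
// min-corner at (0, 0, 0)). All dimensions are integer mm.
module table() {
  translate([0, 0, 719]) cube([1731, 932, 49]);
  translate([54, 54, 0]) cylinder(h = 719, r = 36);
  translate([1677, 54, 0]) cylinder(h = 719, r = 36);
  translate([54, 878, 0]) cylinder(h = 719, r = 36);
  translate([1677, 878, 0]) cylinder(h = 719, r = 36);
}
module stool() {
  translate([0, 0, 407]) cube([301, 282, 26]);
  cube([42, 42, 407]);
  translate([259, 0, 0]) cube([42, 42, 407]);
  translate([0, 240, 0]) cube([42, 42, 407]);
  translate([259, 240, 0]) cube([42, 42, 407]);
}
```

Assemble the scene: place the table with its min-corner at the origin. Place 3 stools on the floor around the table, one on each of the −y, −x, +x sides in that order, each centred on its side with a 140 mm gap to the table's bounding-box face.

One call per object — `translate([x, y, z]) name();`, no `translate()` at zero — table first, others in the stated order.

table();
translate([715, -422, 0]) stool();
translate([-441, 325, 0]) stool();
translate([1871, 325, 0]) stool();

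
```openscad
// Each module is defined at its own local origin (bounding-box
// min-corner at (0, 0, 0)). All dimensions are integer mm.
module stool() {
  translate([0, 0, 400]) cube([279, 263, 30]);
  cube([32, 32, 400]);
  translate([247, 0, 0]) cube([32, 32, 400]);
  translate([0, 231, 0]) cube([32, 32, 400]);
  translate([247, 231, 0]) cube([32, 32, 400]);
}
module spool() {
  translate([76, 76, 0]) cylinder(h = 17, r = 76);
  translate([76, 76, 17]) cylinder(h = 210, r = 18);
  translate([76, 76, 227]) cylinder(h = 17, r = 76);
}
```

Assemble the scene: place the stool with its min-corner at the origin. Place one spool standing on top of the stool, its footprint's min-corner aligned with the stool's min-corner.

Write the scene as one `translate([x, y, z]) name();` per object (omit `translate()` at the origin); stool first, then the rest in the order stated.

stool();
translate([0, 0, 430]) spool();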